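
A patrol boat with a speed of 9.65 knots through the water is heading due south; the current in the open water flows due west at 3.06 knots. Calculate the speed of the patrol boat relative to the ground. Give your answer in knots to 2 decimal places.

Taking east as x and north as y: velocity relative to the water = (0.000, -9.650) knots; the water relative to ground = (-3.060, 0.000) knots.
Velocity relative to ground = (0.000, -9.650) + (-3.060, 0.000) = (-3.060, -9.650) knots.
Speed = |(-3.060, -9.650)| = 10.124 knots.

10.12 knots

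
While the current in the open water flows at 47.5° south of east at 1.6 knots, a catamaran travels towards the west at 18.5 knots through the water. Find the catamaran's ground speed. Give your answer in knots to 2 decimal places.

Taking east as x and north as y: velocity relative to the water = (-18.500, 0.000) knots; the water relative to ground = (1.081, -1.180) knots.
Velocity relative to ground = (-18.500, 0.000) + (1.081, -1.180) = (-17.419, -1.180) knots.
Speed = |(-17.419, -1.180)| = 17.459 knots.

17.46 knots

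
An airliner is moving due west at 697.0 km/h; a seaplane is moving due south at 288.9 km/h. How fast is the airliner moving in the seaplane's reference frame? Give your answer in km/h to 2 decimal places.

754.50 km/h

Taking east as x and north as y: airliner velocity = (-697.000, 0.000) km/h; seaplane velocity = (0.000, -288.900) km/h.
Velocity of airliner relative to seaplane = (-697.000, 0.000) − (0.000, -288.900) = (-697.000, 288.900) km/h.
Magnitude = |(-697.000, 288.900)| = 754.501 km/h.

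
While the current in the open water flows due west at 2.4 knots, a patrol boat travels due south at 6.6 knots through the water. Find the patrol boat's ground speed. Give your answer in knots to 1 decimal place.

Taking east as x and north as y: velocity relative to the water = (0.000, -6.600) knots; the water relative to ground = (-2.400, 0.000) knots.
Velocity relative to ground = (0.000, -6.600) + (-2.400, 0.000) = (-2.400, -6.600) knots.
Speed = |(-2.400, -6.600)| = 7.023 knots.

7.0 knots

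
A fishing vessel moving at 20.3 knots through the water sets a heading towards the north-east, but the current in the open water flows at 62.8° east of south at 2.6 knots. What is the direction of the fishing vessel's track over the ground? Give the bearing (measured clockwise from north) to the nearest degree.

Taking east as x and north as y: velocity relative to the water = (14.354, 14.354) knots; the water relative to ground = (2.312, -1.188) knots.
Velocity relative to ground = (14.354, 14.354) + (2.312, -1.188) = (16.667, 13.166) knots.
Bearing = atan2(16.67, 13.17) = 51.69° clockwise from north.

052°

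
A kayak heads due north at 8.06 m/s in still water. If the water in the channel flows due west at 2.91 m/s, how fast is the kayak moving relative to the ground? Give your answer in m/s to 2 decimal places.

8.57 m/s

Taking east as x and north as y: velocity relative to the water = (0.000, 8.060) m/s; the water relative to ground = (-2.910, 0.000) m/s.
Velocity relative to ground = (0.000, 8.060) + (-2.910, 0.000) = (-2.910, 8.060) m/s.
Speed = |(-2.910, 8.060)| = 8.569 m/s.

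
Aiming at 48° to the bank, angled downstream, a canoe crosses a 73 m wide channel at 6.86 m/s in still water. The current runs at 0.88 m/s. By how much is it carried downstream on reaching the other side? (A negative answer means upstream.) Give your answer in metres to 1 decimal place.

78.3 m

Perpendicular speed = 5.098 m/s; crossing time = 73 / 5.098 = 14.319 s.
Net downstream speed = 5.470 m/s.
Drift = 5.470 × 14.319 = 78.331 m (downstream).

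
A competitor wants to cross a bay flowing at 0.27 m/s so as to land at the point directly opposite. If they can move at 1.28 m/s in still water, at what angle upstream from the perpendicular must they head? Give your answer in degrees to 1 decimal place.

To cancel the current, the upstream component of the competitor's velocity must equal the flow: 1.28 sin θ = 0.27.
sin θ = 0.27 / 1.28 = 0.2109.
θ = arcsin(0.2109) = 12.177°.

12.2°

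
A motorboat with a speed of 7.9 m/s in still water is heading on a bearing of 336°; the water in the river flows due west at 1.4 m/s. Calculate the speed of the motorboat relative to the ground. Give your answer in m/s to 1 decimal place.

8.6 m/s

Taking east as x and north as y: velocity relative to the water = (-3.213, 7.217) m/s; the water relative to ground = (-1.400, 0.000) m/s.
Velocity relative to ground = (-3.213, 7.217) + (-1.400, 0.000) = (-4.613, 7.217) m/s.
Speed = |(-4.613, 7.217)| = 8.565 m/s.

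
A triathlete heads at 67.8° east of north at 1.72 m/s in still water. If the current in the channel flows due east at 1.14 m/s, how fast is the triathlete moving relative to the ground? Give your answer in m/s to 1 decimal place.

2.8 m/s

Taking east as x and north as y: velocity relative to the water = (1.592, 0.650) m/s; the water relative to ground = (1.140, 0.000) m/s.
Velocity relative to ground = (1.592, 0.650) + (1.140, 0.000) = (2.732, 0.650) m/s.
Speed = |(2.732, 0.650)| = 2.809 m/s.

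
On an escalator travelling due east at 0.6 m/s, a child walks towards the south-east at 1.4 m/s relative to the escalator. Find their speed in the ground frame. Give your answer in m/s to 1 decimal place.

1.9 m/s

Taking east as x and north as y: escalator velocity = (0.600, 0.000) m/s; child velocity relative to escalator = (0.990, -0.990) m/s.
Velocity relative to ground = (0.600, 0.000) + (0.990, -0.990) = (1.590, -0.990) m/s.
Speed = |(1.590, -0.990)| = 1.873 m/s.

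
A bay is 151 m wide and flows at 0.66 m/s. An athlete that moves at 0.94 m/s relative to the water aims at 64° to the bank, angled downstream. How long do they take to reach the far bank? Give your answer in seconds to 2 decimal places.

The component of the athlete's velocity perpendicular to the bank is 0.94 × sin 64° = 0.845 m/s.
The current is parallel to the bank, so it does not affect the crossing time.
Time = 151 / 0.845 = 178.726 s.

178.73 s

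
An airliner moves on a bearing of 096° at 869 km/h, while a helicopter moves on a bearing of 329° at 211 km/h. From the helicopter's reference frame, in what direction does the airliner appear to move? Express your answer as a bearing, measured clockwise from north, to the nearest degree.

Taking east as x and north as y: airliner velocity = (864.240, -90.835) km/h; helicopter velocity = (-108.673, 180.862) km/h.
Velocity of airliner relative to helicopter = (864.240, -90.835) − (-108.673, 180.862) = (972.913, -271.698) km/h.
Bearing = atan2(972.91, -271.70) = 105.60° clockwise from north.

106°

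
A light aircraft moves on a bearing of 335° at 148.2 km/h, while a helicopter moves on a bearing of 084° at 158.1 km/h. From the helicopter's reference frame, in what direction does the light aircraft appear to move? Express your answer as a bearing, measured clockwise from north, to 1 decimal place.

Taking east as x and north as y: light aircraft velocity = (-62.632, 134.315) km/h; helicopter velocity = (157.234, 16.526) km/h.
Velocity of light aircraft relative to helicopter = (-62.632, 134.315) − (157.234, 16.526) = (-219.866, 117.789) km/h.
Bearing = atan2(-219.87, 117.79) = 298.18° clockwise from north.

298.2°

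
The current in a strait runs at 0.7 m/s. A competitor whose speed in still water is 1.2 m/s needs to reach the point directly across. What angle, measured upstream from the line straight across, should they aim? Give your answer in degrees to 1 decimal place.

To cancel the current, the upstream component of the competitor's velocity must equal the flow: 1.2 sin θ = 0.7.
sin θ = 0.7 / 1.2 = 0.5833.
θ = arcsin(0.5833) = 35.685°.

35.7°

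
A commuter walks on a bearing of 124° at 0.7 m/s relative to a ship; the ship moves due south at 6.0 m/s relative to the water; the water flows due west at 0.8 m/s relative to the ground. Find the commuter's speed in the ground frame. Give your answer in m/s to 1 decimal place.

In east/north components (m/s): commuter relative to ship = (0.580, -0.391); ship relative to water = (0.000, -6.000); water relative to ground = (-0.800, 0.000).
Sum = (-0.220, -6.391) m/s.
Speed = |(-0.220, -6.391)| = 6.395 m/s.

6.4 m/s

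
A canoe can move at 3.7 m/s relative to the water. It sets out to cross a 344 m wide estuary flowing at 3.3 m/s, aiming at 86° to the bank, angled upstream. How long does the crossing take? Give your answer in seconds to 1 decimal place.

The component of the canoe's velocity perpendicular to the bank is 3.7 × sin 86° = 3.691 m/s.
The current is parallel to the bank, so it does not affect the crossing time.
Time = 344 / 3.691 = 93.200 s.

93.2 s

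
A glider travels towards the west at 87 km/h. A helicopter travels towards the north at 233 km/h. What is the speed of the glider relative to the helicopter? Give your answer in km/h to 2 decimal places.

Taking east as x and north as y: glider velocity = (-87.000, 0.000) km/h; helicopter velocity = (0.000, 233.000) km/h.
Velocity of glider relative to helicopter = (-87.000, 0.000) − (0.000, 233.000) = (-87.000, -233.000) km/h.
Magnitude = |(-87.000, -233.000)| = 248.713 km/h.

248.71 km/h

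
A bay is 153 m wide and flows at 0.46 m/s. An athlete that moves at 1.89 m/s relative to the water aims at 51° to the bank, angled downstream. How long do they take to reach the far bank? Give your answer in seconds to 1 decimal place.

The component of the athlete's velocity perpendicular to the bank is 1.89 × sin 51° = 1.469 m/s.
The flow acts along the bank and has no component across it.
Time = 153 / 1.469 = 104.166 s.

104.2 s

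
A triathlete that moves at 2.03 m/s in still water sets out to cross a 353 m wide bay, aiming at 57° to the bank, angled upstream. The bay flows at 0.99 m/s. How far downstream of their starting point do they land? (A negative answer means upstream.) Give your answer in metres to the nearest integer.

-24 m

Perpendicular speed = 1.703 m/s; crossing time = 353 / 1.703 = 207.342 s.
Net downstream speed = -0.116 m/s.
Drift = -0.116 × 207.342 = -23.972 m (upstream).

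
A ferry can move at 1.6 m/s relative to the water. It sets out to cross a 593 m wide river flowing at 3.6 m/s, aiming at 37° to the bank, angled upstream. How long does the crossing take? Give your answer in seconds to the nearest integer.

The component of the ferry's velocity perpendicular to the bank is 1.6 × sin 37° = 0.963 m/s.
Only the cross-stream component determines the crossing time; the current contributes nothing perpendicular to the bank.
Time = 593 / 0.963 = 615.845 s.

616 s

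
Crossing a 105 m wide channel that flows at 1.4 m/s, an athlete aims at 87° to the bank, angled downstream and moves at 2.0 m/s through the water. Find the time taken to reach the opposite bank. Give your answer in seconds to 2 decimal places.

The component of the athlete's velocity perpendicular to the bank is 2.0 × sin 87° = 1.997 m/s.
The current is parallel to the bank, so it does not affect the crossing time.
Time = 105 / 1.997 = 52.572 s.

52.57 s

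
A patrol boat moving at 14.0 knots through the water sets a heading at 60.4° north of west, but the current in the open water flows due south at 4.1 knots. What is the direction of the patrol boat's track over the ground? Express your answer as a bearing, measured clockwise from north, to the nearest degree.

Taking east as x and north as y: velocity relative to the water = (-6.915, 12.173) knots; the water relative to ground = (0.000, -4.100) knots.
Velocity relative to ground = (-6.915, 12.173) + (0.000, -4.100) = (-6.915, 8.073) knots.
Bearing = atan2(-6.92, 8.07) = 319.42° clockwise from north.

319°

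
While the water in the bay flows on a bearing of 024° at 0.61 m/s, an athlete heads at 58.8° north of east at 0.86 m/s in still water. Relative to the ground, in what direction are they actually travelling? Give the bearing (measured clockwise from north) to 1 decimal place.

Taking east as x and north as y: velocity relative to the water = (0.446, 0.736) m/s; the water relative to ground = (0.248, 0.557) m/s.
Velocity relative to ground = (0.446, 0.736) + (0.248, 0.557) = (0.694, 1.293) m/s.
Bearing = atan2(0.69, 1.29) = 28.21° clockwise from north.

028.2°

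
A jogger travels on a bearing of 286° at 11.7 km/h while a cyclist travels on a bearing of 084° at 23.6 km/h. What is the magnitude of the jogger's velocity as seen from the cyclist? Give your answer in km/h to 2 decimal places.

Taking east as x and north as y: jogger velocity = (-11.247, 3.225) km/h; cyclist velocity = (23.471, 2.467) km/h.
Velocity of jogger relative to cyclist = (-11.247, 3.225) − (23.471, 2.467) = (-34.717, 0.758) km/h.
Magnitude = |(-34.717, 0.758)| = 34.726 km/h.

34.73 km/h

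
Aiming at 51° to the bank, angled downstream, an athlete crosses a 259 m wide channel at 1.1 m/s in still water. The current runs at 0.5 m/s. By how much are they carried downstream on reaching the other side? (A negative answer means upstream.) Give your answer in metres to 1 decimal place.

Perpendicular speed = 0.855 m/s; crossing time = 259 / 0.855 = 302.973 s.
Net downstream speed = 1.192 m/s.
Drift = 1.192 × 302.973 = 361.221 m (downstream).

361.2 m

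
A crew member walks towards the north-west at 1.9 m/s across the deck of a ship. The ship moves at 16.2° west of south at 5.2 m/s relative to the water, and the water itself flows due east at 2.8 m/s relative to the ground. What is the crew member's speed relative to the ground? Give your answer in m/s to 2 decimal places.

3.65 m/s

In east/north components (m/s): crew member relative to ship = (-1.344, 1.344); ship relative to water = (-1.451, -4.994); water relative to ground = (2.800, 0.000).
Sum = (0.006, -3.650) m/s.
Speed = |(0.006, -3.650)| = 3.650 m/s.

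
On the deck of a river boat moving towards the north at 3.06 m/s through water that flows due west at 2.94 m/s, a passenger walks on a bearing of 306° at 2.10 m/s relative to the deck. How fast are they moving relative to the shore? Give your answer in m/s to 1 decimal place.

6.3 m/s

In east/north components (m/s): passenger relative to river boat = (-1.699, 1.234); river boat relative to water = (0.000, 3.060); water relative to ground = (-2.940, 0.000).
Sum = (-4.639, 4.294) m/s.
Speed = |(-4.639, 4.294)| = 6.321 m/s.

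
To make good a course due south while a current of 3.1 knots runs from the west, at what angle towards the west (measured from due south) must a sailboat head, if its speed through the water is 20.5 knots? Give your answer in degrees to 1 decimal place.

The current pushes perpendicular to the desired track; the heading must have a component into the current equal to 3.1 knots: 20.5 sin θ = 3.1.
sin θ = 0.1512, so θ = 8.698°.

8.7°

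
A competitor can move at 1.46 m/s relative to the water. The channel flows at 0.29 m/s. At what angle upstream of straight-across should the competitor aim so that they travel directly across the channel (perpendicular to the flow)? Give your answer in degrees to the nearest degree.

To cancel the current, the upstream component of the competitor's velocity must equal the flow: 1.46 sin θ = 0.29.
sin θ = 0.29 / 1.46 = 0.1986.
θ = arcsin(0.1986) = 11.457°.

11°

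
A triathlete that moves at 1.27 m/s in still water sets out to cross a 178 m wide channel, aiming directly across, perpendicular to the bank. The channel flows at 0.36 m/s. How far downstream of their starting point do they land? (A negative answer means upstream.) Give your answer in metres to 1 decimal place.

Perpendicular speed = 1.270 m/s; crossing time = 178 / 1.270 = 140.157 s.
Net downstream speed = 0.360 m/s.
Drift = 0.360 × 140.157 = 50.457 m (downstream).

50.5 m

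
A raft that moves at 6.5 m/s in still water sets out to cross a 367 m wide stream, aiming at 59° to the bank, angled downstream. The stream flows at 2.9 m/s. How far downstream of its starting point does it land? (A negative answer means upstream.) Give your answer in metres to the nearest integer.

Perpendicular speed = 5.572 m/s; crossing time = 367 / 5.572 = 65.870 s.
Net downstream speed = 6.248 m/s.
Drift = 6.248 × 65.870 = 411.539 m (downstream).

412 m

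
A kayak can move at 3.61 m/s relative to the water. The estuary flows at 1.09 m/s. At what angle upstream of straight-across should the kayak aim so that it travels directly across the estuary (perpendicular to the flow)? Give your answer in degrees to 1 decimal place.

17.6°

To cancel the current, the upstream component of the kayak's velocity must equal the flow: 3.61 sin θ = 1.09.
sin θ = 1.09 / 3.61 = 0.3019.
θ = arcsin(0.3019) = 17.574°.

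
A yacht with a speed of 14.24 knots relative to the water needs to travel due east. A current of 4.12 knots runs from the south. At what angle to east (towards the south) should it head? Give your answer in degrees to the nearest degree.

17°

The current pushes perpendicular to the desired track; the heading must have a component into the current equal to 4.12 knots: 14.24 sin θ = 4.12.
sin θ = 0.2893, so θ = 16.818°.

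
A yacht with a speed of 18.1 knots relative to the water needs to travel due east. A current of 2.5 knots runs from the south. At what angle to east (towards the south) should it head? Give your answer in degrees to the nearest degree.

The current pushes perpendicular to the desired track; the heading must have a component into the current equal to 2.5 knots: 18.1 sin θ = 2.5.
sin θ = 0.1381, so θ = 7.939°.

8°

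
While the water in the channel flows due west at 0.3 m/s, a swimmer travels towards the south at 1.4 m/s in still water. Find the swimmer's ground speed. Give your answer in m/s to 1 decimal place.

1.4 m/s

Taking east as x and north as y: velocity relative to the water = (0.000, -1.400) m/s; the water relative to ground = (-0.300, 0.000) m/s.
Velocity relative to ground = (0.000, -1.400) + (-0.300, 0.000) = (-0.300, -1.400) m/s.
Speed = |(-0.300, -1.400)| = 1.432 m/s.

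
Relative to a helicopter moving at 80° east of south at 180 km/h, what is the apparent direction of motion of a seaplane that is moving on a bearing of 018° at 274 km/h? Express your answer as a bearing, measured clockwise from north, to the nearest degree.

Taking east as x and north as y: seaplane velocity = (84.671, 260.589) km/h; helicopter velocity = (177.265, -31.257) km/h.
Velocity of seaplane relative to helicopter = (84.671, 260.589) − (177.265, -31.257) = (-92.595, 291.846) km/h.
Bearing = atan2(-92.59, 291.85) = 342.40° clockwise from north.

342°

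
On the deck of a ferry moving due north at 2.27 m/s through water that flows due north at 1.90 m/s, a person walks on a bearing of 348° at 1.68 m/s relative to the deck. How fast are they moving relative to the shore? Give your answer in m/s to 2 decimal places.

In east/north components (m/s): person relative to ferry = (-0.349, 1.643); ferry relative to water = (0.000, 2.270); water relative to ground = (0.000, 1.900).
Sum = (-0.349, 5.813) m/s.
Speed = |(-0.349, 5.813)| = 5.824 m/s.

5.82 m/s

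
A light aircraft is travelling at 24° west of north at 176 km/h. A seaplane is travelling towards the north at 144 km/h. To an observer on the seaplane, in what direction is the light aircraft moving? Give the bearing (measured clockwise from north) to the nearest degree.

283°

Taking east as x and north as y: light aircraft velocity = (-71.586, 160.784) km/h; seaplane velocity = (0.000, 144.000) km/h.
Velocity of light aircraft relative to seaplane = (-71.586, 160.784) − (0.000, 144.000) = (-71.586, 16.784) km/h.
Bearing = atan2(-71.59, 16.78) = 283.20° clockwise from north.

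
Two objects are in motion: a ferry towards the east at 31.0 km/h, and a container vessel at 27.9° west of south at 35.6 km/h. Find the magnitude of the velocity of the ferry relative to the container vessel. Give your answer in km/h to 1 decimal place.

Taking east as x and north as y: ferry velocity = (31.000, 0.000) km/h; container vessel velocity = (-16.658, -31.462) km/h.
Velocity of ferry relative to container vessel = (31.000, 0.000) − (-16.658, -31.462) = (47.658, 31.462) km/h.
Magnitude = |(47.658, 31.462)| = 57.107 km/h.

57.1 km/h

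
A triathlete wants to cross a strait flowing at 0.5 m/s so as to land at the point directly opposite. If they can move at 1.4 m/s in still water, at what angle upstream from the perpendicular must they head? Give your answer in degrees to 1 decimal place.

20.9°

To cancel the current, the upstream component of the triathlete's velocity must equal the flow: 1.4 sin θ = 0.5.
sin θ = 0.5 / 1.4 = 0.3571.
θ = arcsin(0.3571) = 20.925°.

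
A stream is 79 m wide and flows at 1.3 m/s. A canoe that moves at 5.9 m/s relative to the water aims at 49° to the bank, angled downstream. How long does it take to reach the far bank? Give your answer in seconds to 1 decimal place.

The component of the canoe's velocity perpendicular to the bank is 5.9 × sin 49° = 4.453 m/s.
The flow acts along the bank and has no component across it.
Time = 79 / 4.453 = 17.742 s.

17.7 s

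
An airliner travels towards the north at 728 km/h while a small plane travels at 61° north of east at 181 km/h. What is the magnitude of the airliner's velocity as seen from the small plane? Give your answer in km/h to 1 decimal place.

576.4 km/h

Taking east as x and north as y: airliner velocity = (0.000, 728.000) km/h; small plane velocity = (87.751, 158.306) km/h.
Velocity of airliner relative to small plane = (0.000, 728.000) − (87.751, 158.306) = (-87.751, 569.694) km/h.
Magnitude = |(-87.751, 569.694)| = 576.412 km/h.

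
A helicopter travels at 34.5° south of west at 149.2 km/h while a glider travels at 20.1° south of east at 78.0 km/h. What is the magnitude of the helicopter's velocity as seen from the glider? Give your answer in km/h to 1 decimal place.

204.5 km/h

Taking east as x and north as y: helicopter velocity = (-122.960, -84.508) km/h; glider velocity = (73.249, -26.805) km/h.
Velocity of helicopter relative to glider = (-122.960, -84.508) − (73.249, -26.805) = (-196.209, -57.702) km/h.
Magnitude = |(-196.209, -57.702)| = 204.518 km/h.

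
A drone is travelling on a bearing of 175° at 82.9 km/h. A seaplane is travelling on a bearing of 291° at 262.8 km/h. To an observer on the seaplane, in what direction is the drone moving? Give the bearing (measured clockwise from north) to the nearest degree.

Taking east as x and north as y: drone velocity = (7.225, -82.585) km/h; seaplane velocity = (-245.345, 94.179) km/h.
Velocity of drone relative to seaplane = (7.225, -82.585) − (-245.345, 94.179) = (252.570, -176.764) km/h.
Bearing = atan2(252.57, -176.76) = 124.99° clockwise from north.

125°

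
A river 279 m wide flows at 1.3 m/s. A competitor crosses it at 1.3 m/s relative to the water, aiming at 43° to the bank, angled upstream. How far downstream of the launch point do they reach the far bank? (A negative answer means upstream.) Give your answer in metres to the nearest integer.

110 m

Perpendicular speed = 0.887 m/s; crossing time = 279 / 0.887 = 314.686 s.
Net downstream speed = 0.349 m/s.
Drift = 0.349 × 314.686 = 109.901 m (downstream).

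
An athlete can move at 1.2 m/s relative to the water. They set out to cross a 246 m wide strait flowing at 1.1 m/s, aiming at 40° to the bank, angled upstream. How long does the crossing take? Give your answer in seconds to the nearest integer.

319 s

The component of the athlete's velocity perpendicular to the bank is 1.2 × sin 40° = 0.771 m/s.
The flow acts along the bank and has no component across it.
Time = 246 / 0.771 = 318.923 s.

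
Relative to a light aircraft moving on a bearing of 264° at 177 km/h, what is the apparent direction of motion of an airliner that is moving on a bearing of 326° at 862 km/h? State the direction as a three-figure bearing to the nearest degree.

337°

Taking east as x and north as y: airliner velocity = (-482.024, 714.630) km/h; light aircraft velocity = (-176.030, -18.502) km/h.
Velocity of airliner relative to light aircraft = (-482.024, 714.630) − (-176.030, -18.502) = (-305.994, 733.132) km/h.
Bearing = atan2(-305.99, 733.13) = 337.35° clockwise from north.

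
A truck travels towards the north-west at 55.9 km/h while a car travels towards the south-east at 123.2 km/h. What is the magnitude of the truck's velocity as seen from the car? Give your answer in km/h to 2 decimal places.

Taking east as x and north as y: truck velocity = (-39.527, 39.527) km/h; car velocity = (87.116, -87.116) km/h.
Velocity of truck relative to car = (-39.527, 39.527) − (87.116, -87.116) = (-126.643, 126.643) km/h.
Magnitude = |(-126.643, 126.643)| = 179.100 km/h.

179.10 km/h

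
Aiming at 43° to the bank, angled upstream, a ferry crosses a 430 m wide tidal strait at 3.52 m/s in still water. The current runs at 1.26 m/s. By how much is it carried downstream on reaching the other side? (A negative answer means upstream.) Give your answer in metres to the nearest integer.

-235 m

Perpendicular speed = 2.401 m/s; crossing time = 430 / 2.401 = 179.119 s.
Net downstream speed = -1.314 m/s.
Drift = -1.314 × 179.119 = -235.428 m (upstream).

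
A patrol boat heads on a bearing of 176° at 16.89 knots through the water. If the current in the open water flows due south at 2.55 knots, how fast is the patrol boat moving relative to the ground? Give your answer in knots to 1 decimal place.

19.4 knots

Taking east as x and north as y: velocity relative to the water = (1.178, -16.849) knots; the water relative to ground = (0.000, -2.550) knots.
Velocity relative to ground = (1.178, -16.849) + (0.000, -2.550) = (1.178, -19.399) knots.
Speed = |(1.178, -19.399)| = 19.435 knots.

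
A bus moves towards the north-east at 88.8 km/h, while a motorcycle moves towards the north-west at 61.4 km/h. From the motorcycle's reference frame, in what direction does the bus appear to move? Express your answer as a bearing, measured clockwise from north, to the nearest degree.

Taking east as x and north as y: bus velocity = (62.791, 62.791) km/h; motorcycle velocity = (-43.416, 43.416) km/h.
Velocity of bus relative to motorcycle = (62.791, 62.791) − (-43.416, 43.416) = (106.207, 19.375) km/h.
Bearing = atan2(106.21, 19.37) = 79.66° clockwise from north.

080°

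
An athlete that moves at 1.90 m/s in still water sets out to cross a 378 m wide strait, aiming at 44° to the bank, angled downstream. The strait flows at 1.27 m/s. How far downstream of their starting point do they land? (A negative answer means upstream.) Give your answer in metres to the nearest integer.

Perpendicular speed = 1.320 m/s; crossing time = 378 / 1.320 = 286.396 s.
Net downstream speed = 2.637 m/s.
Drift = 2.637 × 286.396 = 755.153 m (downstream).

755 m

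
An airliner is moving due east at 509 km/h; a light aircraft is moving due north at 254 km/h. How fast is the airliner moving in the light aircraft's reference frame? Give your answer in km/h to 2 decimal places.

568.86 km/h

Taking east as x and north as y: airliner velocity = (509.000, 0.000) km/h; light aircraft velocity = (0.000, 254.000) km/h.
Velocity of airliner relative to light aircraft = (509.000, 0.000) − (0.000, 254.000) = (509.000, -254.000) km/h.
Magnitude = |(509.000, -254.000)| = 568.856 km/h.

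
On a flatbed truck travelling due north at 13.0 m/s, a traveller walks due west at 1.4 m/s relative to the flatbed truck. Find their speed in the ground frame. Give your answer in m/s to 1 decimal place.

Taking east as x and north as y: flatbed truck velocity = (0.000, 13.000) m/s; traveller velocity relative to flatbed truck = (-1.400, 0.000) m/s.
Velocity relative to ground = (0.000, 13.000) + (-1.400, 0.000) = (-1.400, 13.000) m/s.
Speed = |(-1.400, 13.000)| = 13.075 m/s.

13.1 m/s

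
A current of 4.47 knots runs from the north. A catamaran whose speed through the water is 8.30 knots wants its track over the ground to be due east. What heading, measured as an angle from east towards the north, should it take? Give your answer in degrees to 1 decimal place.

The current pushes perpendicular to the desired track; the heading must have a component into the current equal to 4.47 knots: 8.30 sin θ = 4.47.
sin θ = 0.5386, so θ = 32.585°.

32.6°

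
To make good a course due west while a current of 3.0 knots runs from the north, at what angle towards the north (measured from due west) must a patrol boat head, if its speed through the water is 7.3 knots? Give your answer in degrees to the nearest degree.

24°

The current pushes perpendicular to the desired track; the heading must have a component into the current equal to 3.0 knots: 7.3 sin θ = 3.0.
sin θ = 0.4110, so θ = 24.265°.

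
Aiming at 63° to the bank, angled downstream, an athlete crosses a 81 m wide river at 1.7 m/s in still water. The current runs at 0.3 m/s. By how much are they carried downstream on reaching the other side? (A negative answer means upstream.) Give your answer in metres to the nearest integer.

57 m

Perpendicular speed = 1.515 m/s; crossing time = 81 / 1.515 = 53.476 s.
Net downstream speed = 1.072 m/s.
Drift = 1.072 × 53.476 = 57.314 m (downstream).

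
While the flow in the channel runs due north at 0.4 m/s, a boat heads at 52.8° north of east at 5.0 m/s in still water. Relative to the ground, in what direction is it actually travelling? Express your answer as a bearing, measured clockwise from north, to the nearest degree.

Taking east as x and north as y: velocity relative to the water = (3.023, 3.983) m/s; the water relative to ground = (0.000, 0.400) m/s.
Velocity relative to ground = (3.023, 3.983) + (0.000, 0.400) = (3.023, 4.383) m/s.
Bearing = atan2(3.02, 4.38) = 34.60° clockwise from north.

035°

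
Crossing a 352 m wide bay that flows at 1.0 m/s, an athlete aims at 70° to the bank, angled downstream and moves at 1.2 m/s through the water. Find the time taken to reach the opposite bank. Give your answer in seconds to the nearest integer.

312 s

The component of the athlete's velocity perpendicular to the bank is 1.2 × sin 70° = 1.128 m/s.
The current is parallel to the bank, so it does not affect the crossing time.
Time = 352 / 1.128 = 312.159 s.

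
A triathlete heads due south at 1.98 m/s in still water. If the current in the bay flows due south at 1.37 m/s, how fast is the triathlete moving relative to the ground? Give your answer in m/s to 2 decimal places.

Taking east as x and north as y: velocity relative to the water = (0.000, -1.980) m/s; the water relative to ground = (0.000, -1.370) m/s.
Velocity relative to ground = (0.000, -1.980) + (0.000, -1.370) = (0.000, -3.350) m/s.
Speed = |(0.000, -3.350)| = 3.350 m/s.

3.35 m/s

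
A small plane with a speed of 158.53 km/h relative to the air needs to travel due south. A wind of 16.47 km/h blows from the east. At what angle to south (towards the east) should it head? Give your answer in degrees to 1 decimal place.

6.0°

The wind pushes perpendicular to the desired track; the heading must have a component into the wind equal to 16.47 km/h: 158.53 sin θ = 16.47.
sin θ = 0.1039, so θ = 5.963°.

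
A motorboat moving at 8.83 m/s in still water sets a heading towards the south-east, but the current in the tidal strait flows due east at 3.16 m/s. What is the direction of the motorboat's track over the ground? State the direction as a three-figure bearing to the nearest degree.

124°

Taking east as x and north as y: velocity relative to the water = (6.244, -6.244) m/s; the water relative to ground = (3.160, 0.000) m/s.
Velocity relative to ground = (6.244, -6.244) + (3.160, 0.000) = (9.404, -6.244) m/s.
Bearing = atan2(9.40, -6.24) = 123.58° clockwise from north.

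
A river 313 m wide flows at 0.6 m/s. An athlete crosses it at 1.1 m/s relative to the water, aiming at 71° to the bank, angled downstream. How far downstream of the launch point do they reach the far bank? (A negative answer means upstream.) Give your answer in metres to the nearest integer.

288 m

Perpendicular speed = 1.040 m/s; crossing time = 313 / 1.040 = 300.941 s.
Net downstream speed = 0.958 m/s.
Drift = 0.958 × 300.941 = 288.339 m (downstream).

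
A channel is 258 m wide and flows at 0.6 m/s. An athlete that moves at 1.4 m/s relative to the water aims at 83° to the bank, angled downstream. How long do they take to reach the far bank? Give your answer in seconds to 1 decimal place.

The component of the athlete's velocity perpendicular to the bank is 1.4 × sin 83° = 1.390 m/s.
The flow acts along the bank and has no component across it.
Time = 258 / 1.390 = 185.670 s.

185.7 s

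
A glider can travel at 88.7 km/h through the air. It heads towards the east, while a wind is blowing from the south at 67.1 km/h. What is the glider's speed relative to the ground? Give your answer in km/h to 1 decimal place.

Taking east as x and north as y: velocity relative to the air = (88.700, 0.000) km/h; the air relative to ground = (0.000, 67.100) km/h.
Velocity relative to ground = (88.700, 0.000) + (0.000, 67.100) = (88.700, 67.100) km/h.
Speed = |(88.700, 67.100)| = 111.221 km/h.

111.2 km/h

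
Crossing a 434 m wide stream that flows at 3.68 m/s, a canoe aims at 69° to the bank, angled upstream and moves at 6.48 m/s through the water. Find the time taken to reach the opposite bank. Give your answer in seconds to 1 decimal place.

71.7 s

The component of the canoe's velocity perpendicular to the bank is 6.48 × sin 69° = 6.050 m/s.
Only the cross-stream component determines the crossing time; the current contributes nothing perpendicular to the bank.
Time = 434 / 6.050 = 71.740 s.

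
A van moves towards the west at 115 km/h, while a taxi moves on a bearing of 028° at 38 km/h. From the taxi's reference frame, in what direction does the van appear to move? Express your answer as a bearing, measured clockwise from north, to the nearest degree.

256°

Taking east as x and north as y: van velocity = (-115.000, 0.000) km/h; taxi velocity = (17.840, 33.552) km/h.
Velocity of van relative to taxi = (-115.000, 0.000) − (17.840, 33.552) = (-132.840, -33.552) km/h.
Bearing = atan2(-132.84, -33.55) = 255.82° clockwise from north.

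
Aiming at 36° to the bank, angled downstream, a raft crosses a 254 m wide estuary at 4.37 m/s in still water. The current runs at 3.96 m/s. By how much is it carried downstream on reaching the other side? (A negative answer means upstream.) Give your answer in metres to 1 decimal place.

Perpendicular speed = 2.569 m/s; crossing time = 254 / 2.569 = 98.886 s.
Net downstream speed = 7.495 m/s.
Drift = 7.495 × 98.886 = 741.188 m (downstream).

741.2 m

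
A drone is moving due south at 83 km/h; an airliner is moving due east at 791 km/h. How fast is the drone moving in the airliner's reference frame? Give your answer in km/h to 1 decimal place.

Taking east as x and north as y: drone velocity = (0.000, -83.000) km/h; airliner velocity = (791.000, 0.000) km/h.
Velocity of drone relative to airliner = (0.000, -83.000) − (791.000, 0.000) = (-791.000, -83.000) km/h.
Magnitude = |(-791.000, -83.000)| = 795.343 km/h.

795.3 km/h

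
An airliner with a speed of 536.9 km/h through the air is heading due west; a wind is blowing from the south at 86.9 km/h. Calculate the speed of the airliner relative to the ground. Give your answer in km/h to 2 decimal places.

Taking east as x and north as y: velocity relative to the air = (-536.900, 0.000) km/h; the air relative to ground = (0.000, 86.900) km/h.
Velocity relative to ground = (-536.900, 0.000) + (0.000, 86.900) = (-536.900, 86.900) km/h.
Speed = |(-536.900, 86.900)| = 543.887 km/h.

543.89 km/h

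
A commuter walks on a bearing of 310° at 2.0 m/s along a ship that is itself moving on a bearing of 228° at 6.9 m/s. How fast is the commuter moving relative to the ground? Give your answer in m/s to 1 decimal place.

Taking east as x and north as y: ship velocity = (-5.128, -4.617) m/s; commuter velocity relative to ship = (-1.532, 1.286) m/s.
Velocity relative to ground = (-5.128, -4.617) + (-1.532, 1.286) = (-6.660, -3.331) m/s.
Speed = |(-6.660, -3.331)| = 7.447 m/s.

7.4 m/s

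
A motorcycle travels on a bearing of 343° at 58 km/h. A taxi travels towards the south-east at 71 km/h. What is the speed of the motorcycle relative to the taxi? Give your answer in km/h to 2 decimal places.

Taking east as x and north as y: motorcycle velocity = (-16.958, 55.466) km/h; taxi velocity = (50.205, -50.205) km/h.
Velocity of motorcycle relative to taxi = (-16.958, 55.466) − (50.205, -50.205) = (-67.162, 105.670) km/h.
Magnitude = |(-67.162, 105.670)| = 125.208 km/h.

125.21 km/h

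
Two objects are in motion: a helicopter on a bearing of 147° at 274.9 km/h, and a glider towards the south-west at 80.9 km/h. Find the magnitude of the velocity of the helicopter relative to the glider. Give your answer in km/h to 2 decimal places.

Taking east as x and north as y: helicopter velocity = (149.721, -230.551) km/h; glider velocity = (-57.205, -57.205) km/h.
Velocity of helicopter relative to glider = (149.721, -230.551) − (-57.205, -57.205) = (206.926, -173.346) km/h.
Magnitude = |(206.926, -173.346)| = 269.939 km/h.

269.94 km/h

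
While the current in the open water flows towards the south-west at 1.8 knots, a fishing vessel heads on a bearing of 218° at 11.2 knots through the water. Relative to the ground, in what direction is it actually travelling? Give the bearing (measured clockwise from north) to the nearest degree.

Taking east as x and north as y: velocity relative to the water = (-6.895, -8.826) knots; the water relative to ground = (-1.273, -1.273) knots.
Velocity relative to ground = (-6.895, -8.826) + (-1.273, -1.273) = (-8.168, -10.099) knots.
Bearing = atan2(-8.17, -10.10) = 218.97° clockwise from north.

219°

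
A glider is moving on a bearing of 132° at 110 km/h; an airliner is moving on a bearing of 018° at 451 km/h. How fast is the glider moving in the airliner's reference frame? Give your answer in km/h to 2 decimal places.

505.82 km/h

Taking east as x and north as y: glider velocity = (81.746, -73.604) km/h; airliner velocity = (139.367, 428.926) km/h.
Velocity of glider relative to airliner = (81.746, -73.604) − (139.367, 428.926) = (-57.621, -502.531) km/h.
Magnitude = |(-57.621, -502.531)| = 505.823 km/h.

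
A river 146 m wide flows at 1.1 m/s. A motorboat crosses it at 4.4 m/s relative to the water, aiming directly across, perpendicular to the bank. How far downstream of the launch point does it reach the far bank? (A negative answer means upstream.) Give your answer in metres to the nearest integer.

Perpendicular speed = 4.400 m/s; crossing time = 146 / 4.400 = 33.182 s.
Net downstream speed = 1.100 m/s.
Drift = 1.100 × 33.182 = 36.500 m (downstream).

37 m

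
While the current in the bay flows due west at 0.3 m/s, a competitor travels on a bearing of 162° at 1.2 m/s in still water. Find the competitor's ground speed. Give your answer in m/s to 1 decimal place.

Taking east as x and north as y: velocity relative to the water = (0.371, -1.141) m/s; the water relative to ground = (-0.300, 0.000) m/s.
Velocity relative to ground = (0.371, -1.141) + (-0.300, 0.000) = (0.071, -1.141) m/s.
Speed = |(0.071, -1.141)| = 1.143 m/s.

1.1 m/s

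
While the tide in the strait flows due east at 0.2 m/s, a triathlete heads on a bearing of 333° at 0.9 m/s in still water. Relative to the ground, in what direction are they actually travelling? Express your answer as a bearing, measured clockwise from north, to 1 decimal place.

Taking east as x and north as y: velocity relative to the water = (-0.409, 0.802) m/s; the water relative to ground = (0.200, 0.000) m/s.
Velocity relative to ground = (-0.409, 0.802) + (0.200, 0.000) = (-0.209, 0.802) m/s.
Bearing = atan2(-0.21, 0.80) = 345.42° clockwise from north.

345.4°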